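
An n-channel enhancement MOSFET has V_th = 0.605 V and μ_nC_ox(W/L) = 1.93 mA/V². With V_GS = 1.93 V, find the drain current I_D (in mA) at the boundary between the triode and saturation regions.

At the boundary V_DS = V_ov = V_GS − V_th = 1.93 − 0.605 = 1.32 V.
I_D = ½ k_n V_ov² = 0.5 × 1.93 × 1.32² = 1.69 mA.

I_D = 1.69 mA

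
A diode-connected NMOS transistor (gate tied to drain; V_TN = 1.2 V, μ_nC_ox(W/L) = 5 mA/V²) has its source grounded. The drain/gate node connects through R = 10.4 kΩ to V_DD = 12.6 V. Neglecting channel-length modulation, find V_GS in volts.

V_GS = 1.84 V

With gate tied to drain, V_GS = V_DS ≥ V_GS − V_TN, so the device is in saturation.
KCL at the drain: ½ k_n (V_GS − V_TN)² = (V_DD − V_GS)/R.
Let x = V_GS − 1.2. Then 26 x² + x − 11.4 = 0, giving x = 0.643 V (positive root), so V_GS = 1.84 V.
I_D = (V_DD − V_GS)/R = (12.6 − 1.84) / 10.4 = 1.03 mA.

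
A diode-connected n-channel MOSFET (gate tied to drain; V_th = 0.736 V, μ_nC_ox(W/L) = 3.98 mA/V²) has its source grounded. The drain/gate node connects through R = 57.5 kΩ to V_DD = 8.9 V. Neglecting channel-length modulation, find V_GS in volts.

With gate tied to drain, V_GS = V_DS ≥ V_GS − V_th, so the device is in saturation.
KCL at the drain: ½ k_n (V_GS − V_th)² = (V_DD − V_GS)/R.
Let x = V_GS − 0.736. Then 114 x² + x − 8.164 = 0, giving x = 0.263 V (positive root), so V_GS = 0.999 V.
I_D = (V_DD − V_GS)/R = (8.9 − 0.999) / 57.5 = 0.137 mA.

V_GS = 0.999 V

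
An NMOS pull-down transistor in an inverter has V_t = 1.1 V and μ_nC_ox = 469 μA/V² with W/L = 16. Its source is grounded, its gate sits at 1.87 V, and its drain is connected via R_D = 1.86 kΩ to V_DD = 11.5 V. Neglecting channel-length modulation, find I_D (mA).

I_D = 2.22 mA

V_GS = V_G = 1.87 V, so V_ov = 1.87 − 1.1 = 0.77 V.
k_n = μ_nC_ox · (W/L) = 7.504 mA/V².
Assume saturation: I_D = ½ k_n V_ov² = 0.5 × 7.504 × 0.77² = 2.22 mA, giving V_DS = V_DD − I_D R_D = 11.5 − 2.22 × 1.86 = 7.36 V.
V_DS = 7.36 V ≥ V_ov = 0.77 V, confirming saturation.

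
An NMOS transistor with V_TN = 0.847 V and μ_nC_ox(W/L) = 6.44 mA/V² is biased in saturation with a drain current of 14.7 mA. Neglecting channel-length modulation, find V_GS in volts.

In saturation I_D = ½ k_n (V_GS − V_TN)², so V_GS − V_TN = √(2 I_D / k_n) = √(2 × 14.7 / 6.44) = 2.14 V.
V_GS = 0.847 + 2.14 = 2.98 V.

V_GS = 2.98 V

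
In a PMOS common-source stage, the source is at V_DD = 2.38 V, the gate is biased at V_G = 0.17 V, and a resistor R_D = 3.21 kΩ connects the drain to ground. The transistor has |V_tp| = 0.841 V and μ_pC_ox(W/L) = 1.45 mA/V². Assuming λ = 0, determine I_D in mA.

I_D = 0.628 mA

V_SG = V_DD − V_G = 2.38 − 0.17 = 2.21 V, so V_ov = 2.21 − 0.841 = 1.37 V.
Assume saturation: I_D = ½ k_p V_ov² = 0.5 × 1.45 × 1.37² = 1.36 mA, giving V_SD = V_DD − I_D R_D = 2.38 − 1.36 × 3.21 = -1.98 V.
But -1.98 V < V_ov = 1.37 V, so the device is actually in triode.
In triode I_D = k_p[V_ov V_SD − ½ V_SD²] and I_D = (V_DD − V_SD)/R_D. Equating: 2.33 V_SD² − 7.372 V_SD + 2.38 = 0, giving V_SD = 0.365 V (the root below V_ov).
I_D = (2.38 − 0.365) / 3.21 = 0.628 mA.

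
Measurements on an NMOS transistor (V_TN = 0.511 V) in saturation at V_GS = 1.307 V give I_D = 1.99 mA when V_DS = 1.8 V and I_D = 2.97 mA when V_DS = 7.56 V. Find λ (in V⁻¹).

With V_GS fixed, I_D ∝ (1 + λ V_DS) in saturation, so I_D2/I_D1 = (1 + λ V_DS2)/(1 + λ V_DS1).
2.97/1.99 = 1.492 = (1 + 7.56 λ)/(1 + 1.8 λ).
Solving: λ (I_D1 V_DS2 − I_D2 V_DS1) = I_D2 − I_D1, so λ = (2.97 − 1.99) / (1.99 × 7.56 − 2.97 × 1.8) = 0.98 / 9.7 = 0.101 V⁻¹.

λ = 0.101 V⁻¹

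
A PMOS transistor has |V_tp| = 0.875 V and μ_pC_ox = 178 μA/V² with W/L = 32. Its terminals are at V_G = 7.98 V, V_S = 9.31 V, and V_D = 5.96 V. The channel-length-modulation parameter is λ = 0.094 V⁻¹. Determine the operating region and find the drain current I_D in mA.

Saturation; I_D = 0.775 mA

V_SG = V_S − V_G = 9.31 − 7.98 = 1.33 V; V_SD = V_S − V_D = 9.31 − 5.96 = 3.35 V.
k_p = μ_pC_ox · (W/L) = 5.696 mA/V².
V_ov = V_SG − |V_tp| = 1.33 − 0.875 = 0.455 V.
Since V_SD = 3.35 V ≥ V_ov = 0.455 V, the device is in saturation.
I_D = ½ k_p V_ov² (1 + λ V_SD) = 0.5 × 5.696 × 0.455² × (1 + 0.094 × 3.35) = 0.775 mA.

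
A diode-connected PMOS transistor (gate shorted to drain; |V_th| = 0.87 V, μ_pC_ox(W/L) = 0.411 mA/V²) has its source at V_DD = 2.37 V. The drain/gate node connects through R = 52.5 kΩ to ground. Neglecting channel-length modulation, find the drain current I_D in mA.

I_D = 0.0223 mA

With gate tied to drain, V_SG = V_SD ≥ V_SG − |V_th|, so the device is in saturation.
KCL at the drain: ½ k_p (V_SG − |V_th|)² = (V_DD − V_SG)/R.
Let x = V_SG − 0.87. Then 10.8 x² + x − 1.5 = 0, giving x = 0.329 V (positive root), so V_SG = 1.2 V.
I_D = (V_DD − V_SG)/R = (2.37 − 1.2) / 52.5 = 0.0223 mA.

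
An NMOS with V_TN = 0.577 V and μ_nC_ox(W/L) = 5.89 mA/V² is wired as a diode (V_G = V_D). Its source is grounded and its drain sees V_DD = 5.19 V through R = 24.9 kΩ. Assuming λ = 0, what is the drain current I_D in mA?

With gate tied to drain, V_GS = V_DS ≥ V_GS − V_TN, so the device is in saturation.
KCL at the drain: ½ k_n (V_GS − V_TN)² = (V_DD − V_GS)/R.
Let x = V_GS − 0.577. Then 73.3 x² + x − 4.613 = 0, giving x = 0.244 V (positive root), so V_GS = 0.821 V.
I_D = (V_DD − V_GS)/R = (5.19 − 0.821) / 24.9 = 0.175 mA.

I_D = 0.175 mA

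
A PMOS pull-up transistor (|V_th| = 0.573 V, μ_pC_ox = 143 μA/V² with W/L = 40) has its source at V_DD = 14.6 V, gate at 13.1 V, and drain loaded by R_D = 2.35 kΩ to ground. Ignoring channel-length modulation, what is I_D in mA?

I_D = 2.46 mA

V_SG = V_DD − V_G = 14.6 − 13.1 = 1.5 V, so V_ov = 1.5 − 0.573 = 0.927 V.
k_p = μ_pC_ox · (W/L) = 5.72 mA/V².
Assume saturation: I_D = ½ k_p V_ov² = 0.5 × 5.72 × 0.927² = 2.46 mA, giving V_SD = V_DD − I_D R_D = 14.6 − 2.46 × 2.35 = 8.82 V.
V_SD = 8.82 V ≥ V_ov = 0.927 V, confirming saturation.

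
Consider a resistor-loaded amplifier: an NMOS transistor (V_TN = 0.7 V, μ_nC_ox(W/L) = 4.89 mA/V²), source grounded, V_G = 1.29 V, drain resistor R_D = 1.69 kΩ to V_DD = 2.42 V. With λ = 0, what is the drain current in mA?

V_GS = V_G = 1.29 V, so V_ov = 1.29 − 0.7 = 0.59 V.
Assume saturation: I_D = ½ k_n V_ov² = 0.5 × 4.89 × 0.59² = 0.851 mA, giving V_DS = V_DD − I_D R_D = 2.42 − 0.851 × 1.69 = 0.982 V.
V_DS = 0.982 V ≥ V_ov = 0.59 V, confirming saturation.

I_D = 0.851 mA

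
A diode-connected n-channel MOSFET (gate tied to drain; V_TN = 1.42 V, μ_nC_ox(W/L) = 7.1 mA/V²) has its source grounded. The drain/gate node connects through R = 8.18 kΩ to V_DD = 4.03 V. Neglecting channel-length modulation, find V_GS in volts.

V_GS = 1.70 V

With gate tied to drain, V_GS = V_DS ≥ V_GS − V_TN, so the device is in saturation.
KCL at the drain: ½ k_n (V_GS − V_TN)² = (V_DD − V_GS)/R.
Let x = V_GS − 1.42. Then 29 x² + x − 2.61 = 0, giving x = 0.283 V (positive root), so V_GS = 1.7 V.
I_D = (V_DD − V_GS)/R = (4.03 − 1.7) / 8.18 = 0.284 mA.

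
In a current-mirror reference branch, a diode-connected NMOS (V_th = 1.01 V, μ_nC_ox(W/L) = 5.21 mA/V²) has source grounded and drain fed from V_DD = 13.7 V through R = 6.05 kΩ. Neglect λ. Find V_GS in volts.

V_GS = 1.88 V

With gate tied to drain, V_GS = V_DS ≥ V_GS − V_th, so the device is in saturation.
KCL at the drain: ½ k_n (V_GS − V_th)² = (V_DD − V_GS)/R.
Let x = V_GS − 1.01. Then 15.8 x² + x − 12.69 = 0, giving x = 0.866 V (positive root), so V_GS = 1.88 V.
I_D = (V_DD − V_GS)/R = (13.7 − 1.88) / 6.05 = 1.95 mA.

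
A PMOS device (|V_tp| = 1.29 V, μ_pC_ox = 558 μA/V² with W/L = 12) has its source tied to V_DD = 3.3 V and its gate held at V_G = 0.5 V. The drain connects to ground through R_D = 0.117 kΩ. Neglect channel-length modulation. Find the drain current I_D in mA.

V_SG = V_DD − V_G = 3.3 − 0.5 = 2.8 V, so V_ov = 2.8 − 1.29 = 1.51 V.
k_p = μ_pC_ox · (W/L) = 6.696 mA/V².
Assume saturation: I_D = ½ k_p V_ov² = 0.5 × 6.696 × 1.51² = 7.63 mA, giving V_SD = V_DD − I_D R_D = 3.3 − 7.63 × 0.117 = 2.41 V.
V_SD = 2.41 V ≥ V_ov = 1.51 V, confirming saturation.

I_D = 7.63 mA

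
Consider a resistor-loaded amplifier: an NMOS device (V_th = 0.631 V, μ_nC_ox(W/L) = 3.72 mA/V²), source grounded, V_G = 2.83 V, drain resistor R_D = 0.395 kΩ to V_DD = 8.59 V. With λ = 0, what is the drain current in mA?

I_D = 8.99 mA

V_GS = V_G = 2.83 V, so V_ov = 2.83 − 0.631 = 2.2 V.
Assume saturation: I_D = ½ k_n V_ov² = 0.5 × 3.72 × 2.2² = 8.99 mA, giving V_DS = V_DD − I_D R_D = 8.59 − 8.99 × 0.395 = 5.04 V.
V_DS = 5.04 V ≥ V_ov = 2.2 V, confirming saturation.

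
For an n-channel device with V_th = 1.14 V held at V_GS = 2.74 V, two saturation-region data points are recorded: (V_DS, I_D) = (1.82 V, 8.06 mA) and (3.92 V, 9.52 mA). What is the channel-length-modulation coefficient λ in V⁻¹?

With V_GS fixed, I_D ∝ (1 + λ V_DS) in saturation, so I_D2/I_D1 = (1 + λ V_DS2)/(1 + λ V_DS1).
9.52/8.06 = 1.181 = (1 + 3.92 λ)/(1 + 1.82 λ).
Solving: λ (I_D1 V_DS2 − I_D2 V_DS1) = I_D2 − I_D1, so λ = (9.52 − 8.06) / (8.06 × 3.92 − 9.52 × 1.82) = 1.46 / 14.3 = 0.102 V⁻¹.

λ = 0.102 V⁻¹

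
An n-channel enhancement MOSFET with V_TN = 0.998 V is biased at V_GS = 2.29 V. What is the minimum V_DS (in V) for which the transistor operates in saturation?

V_DS,sat = 1.29 V

The boundary between triode and saturation is V_DS = V_GS − V_TN = V_ov.
V_ov = 2.29 − 0.998 = 1.29 V.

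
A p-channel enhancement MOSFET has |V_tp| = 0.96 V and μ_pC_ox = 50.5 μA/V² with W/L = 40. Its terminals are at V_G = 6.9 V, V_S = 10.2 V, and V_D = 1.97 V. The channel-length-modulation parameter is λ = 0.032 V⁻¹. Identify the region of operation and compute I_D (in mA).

Saturation; I_D = 6.99 mA

V_SG = V_S − V_G = 10.2 − 6.9 = 3.3 V; V_SD = V_S − V_D = 10.2 − 1.97 = 8.23 V.
k_p = μ_pC_ox · (W/L) = 2.02 mA/V².
V_ov = V_SG − |V_tp| = 3.3 − 0.96 = 2.34 V.
Since V_SD = 8.23 V ≥ V_ov = 2.34 V, the device is in saturation.
I_D = ½ k_p V_ov² (1 + λ V_SD) = 0.5 × 2.02 × 2.34² × (1 + 0.032 × 8.23) = 6.99 mA.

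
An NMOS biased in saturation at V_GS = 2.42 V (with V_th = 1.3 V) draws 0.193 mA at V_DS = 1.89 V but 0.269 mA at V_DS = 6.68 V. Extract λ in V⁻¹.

λ = 0.0973 V⁻¹

With V_GS fixed, I_D ∝ (1 + λ V_DS) in saturation, so I_D2/I_D1 = (1 + λ V_DS2)/(1 + λ V_DS1).
0.269/0.193 = 1.394 = (1 + 6.68 λ)/(1 + 1.89 λ).
Solving: λ (I_D1 V_DS2 − I_D2 V_DS1) = I_D2 − I_D1, so λ = (0.269 − 0.193) / (0.193 × 6.68 − 0.269 × 1.89) = 0.076 / 0.781 = 0.0973 V⁻¹.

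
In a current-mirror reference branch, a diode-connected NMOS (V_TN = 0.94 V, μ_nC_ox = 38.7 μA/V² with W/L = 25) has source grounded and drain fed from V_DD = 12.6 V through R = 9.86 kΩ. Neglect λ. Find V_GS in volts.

With gate tied to drain, V_GS = V_DS ≥ V_GS − V_TN, so the device is in saturation.
k_n = μ_nC_ox · (W/L) = 0.9675 mA/V².
KCL at the drain: ½ k_n (V_GS − V_TN)² = (V_DD − V_GS)/R.
Let x = V_GS − 0.94. Then 4.77 x² + x − 11.66 = 0, giving x = 1.46 V (positive root), so V_GS = 2.4 V.
I_D = (V_DD − V_GS)/R = (12.6 − 2.4) / 9.86 = 1.03 mA.

V_GS = 2.40 V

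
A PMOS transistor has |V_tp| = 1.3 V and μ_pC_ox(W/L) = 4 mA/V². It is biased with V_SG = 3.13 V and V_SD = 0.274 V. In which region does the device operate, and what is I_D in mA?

V_ov = V_SG − |V_tp| = 3.13 − 1.3 = 1.83 V.
Since V_SD = 0.274 V < V_ov = 1.83 V, the device is in the triode region.
I_D = k_p [V_ov · V_SD − ½ V_SD²] = 4 × [1.83 × 0.274 − 0.5 × 0.274²] = 1.86 mA.

Triode; I_D = 1.86 mA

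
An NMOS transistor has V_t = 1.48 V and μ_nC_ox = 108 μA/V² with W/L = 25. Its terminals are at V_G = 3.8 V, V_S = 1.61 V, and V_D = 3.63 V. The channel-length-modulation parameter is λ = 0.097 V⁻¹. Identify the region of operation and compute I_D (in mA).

Saturation; I_D = 0.814 mA

V_GS = V_G − V_S = 3.8 − 1.61 = 2.19 V; V_DS = V_D − V_S = 3.63 − 1.61 = 2.02 V.
k_n = μ_nC_ox · (W/L) = 2.7 mA/V².
V_ov = V_GS − V_t = 2.19 − 1.48 = 0.71 V.
Since V_DS = 2.02 V ≥ V_ov = 0.71 V, the device is in saturation.
I_D = ½ k_n V_ov² (1 + λ V_DS) = 0.5 × 2.7 × 0.71² × (1 + 0.097 × 2.02) = 0.814 mA.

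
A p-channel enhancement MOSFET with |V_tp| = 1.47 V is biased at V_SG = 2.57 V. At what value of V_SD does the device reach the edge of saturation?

V_SD,sat = 1.10 V

The boundary between triode and saturation is V_SD = V_SG − |V_tp| = V_ov.
V_ov = 2.57 − 1.47 = 1.1 V.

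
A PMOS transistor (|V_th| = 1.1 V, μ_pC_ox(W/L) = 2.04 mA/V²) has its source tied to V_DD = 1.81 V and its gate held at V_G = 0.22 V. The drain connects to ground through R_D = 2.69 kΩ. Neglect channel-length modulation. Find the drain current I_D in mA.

V_SG = V_DD − V_G = 1.81 − 0.22 = 1.59 V, so V_ov = 1.59 − 1.1 = 0.49 V.
Assume saturation: I_D = ½ k_p V_ov² = 0.5 × 2.04 × 0.49² = 0.245 mA, giving V_SD = V_DD − I_D R_D = 1.81 − 0.245 × 2.69 = 1.15 V.
V_SD = 1.15 V ≥ V_ov = 0.49 V, confirming saturation.

I_D = 0.245 mA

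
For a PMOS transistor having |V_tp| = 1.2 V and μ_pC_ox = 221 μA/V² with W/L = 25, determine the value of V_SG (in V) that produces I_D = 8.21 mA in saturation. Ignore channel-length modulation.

V_SG = 2.92 V

k_p = μ_pC_ox · (W/L) = 5.525 mA/V².
In saturation I_D = ½ k_p (V_SG − |V_tp|)², so V_SG − |V_tp| = √(2 I_D / k_p) = √(2 × 8.21 / 5.525) = 1.72 V.
V_SG = 1.2 + 1.72 = 2.92 V.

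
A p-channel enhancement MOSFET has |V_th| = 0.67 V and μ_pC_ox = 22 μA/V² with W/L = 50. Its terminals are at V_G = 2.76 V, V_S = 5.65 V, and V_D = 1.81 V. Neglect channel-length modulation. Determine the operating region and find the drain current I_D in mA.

V_SG = V_S − V_G = 5.65 − 2.76 = 2.89 V; V_SD = V_S − V_D = 5.65 − 1.81 = 3.84 V.
k_p = μ_pC_ox · (W/L) = 1.1 mA/V².
V_ov = V_SG − |V_th| = 2.89 − 0.67 = 2.22 V.
Since V_SD = 3.84 V ≥ V_ov = 2.22 V, the device is in saturation.
I_D = ½ k_p V_ov² = 0.5 × 1.1 × 2.22² = 2.71 mA.

Saturation; I_D = 2.71 mA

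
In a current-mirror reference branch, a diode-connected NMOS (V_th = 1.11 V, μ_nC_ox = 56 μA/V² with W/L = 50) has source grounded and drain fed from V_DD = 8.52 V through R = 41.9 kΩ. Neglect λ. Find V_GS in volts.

With gate tied to drain, V_GS = V_DS ≥ V_GS − V_th, so the device is in saturation.
k_n = μ_nC_ox · (W/L) = 2.8 mA/V².
KCL at the drain: ½ k_n (V_GS − V_th)² = (V_DD − V_GS)/R.
Let x = V_GS − 1.11. Then 58.7 x² + x − 7.41 = 0, giving x = 0.347 V (positive root), so V_GS = 1.46 V.
I_D = (V_DD − V_GS)/R = (8.52 − 1.46) / 41.9 = 0.169 mA.

V_GS = 1.46 V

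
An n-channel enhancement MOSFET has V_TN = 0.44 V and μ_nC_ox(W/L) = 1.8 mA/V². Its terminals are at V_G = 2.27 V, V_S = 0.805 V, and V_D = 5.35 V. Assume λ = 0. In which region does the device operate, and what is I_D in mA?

Saturation; I_D = 0.946 mA

V_GS = V_G − V_S = 2.27 − 0.805 = 1.46 V; V_DS = V_D − V_S = 5.35 − 0.805 = 4.54 V.
V_ov = V_GS − V_TN = 1.46 − 0.44 = 1.02 V.
Since V_DS = 4.54 V ≥ V_ov = 1.02 V, the device is in saturation.
I_D = ½ k_n V_ov² = 0.5 × 1.8 × 1.02² = 0.946 mA.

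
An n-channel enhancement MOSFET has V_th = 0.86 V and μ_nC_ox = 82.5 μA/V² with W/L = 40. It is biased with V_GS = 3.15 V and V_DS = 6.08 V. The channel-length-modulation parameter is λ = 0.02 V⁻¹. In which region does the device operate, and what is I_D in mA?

k_n = μ_nC_ox · (W/L) = 3.3 mA/V².
V_ov = V_GS − V_th = 3.15 − 0.86 = 2.29 V.
Since V_DS = 6.08 V ≥ V_ov = 2.29 V, the device is in saturation.
I_D = ½ k_n V_ov² (1 + λ V_DS) = 0.5 × 3.3 × 2.29² × (1 + 0.02 × 6.08) = 9.7 mA.

Saturation; I_D = 9.70 mA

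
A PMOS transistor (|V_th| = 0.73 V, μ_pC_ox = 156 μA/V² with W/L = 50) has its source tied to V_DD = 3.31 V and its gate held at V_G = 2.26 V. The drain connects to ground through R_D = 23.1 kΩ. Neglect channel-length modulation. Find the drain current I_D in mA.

V_SG = V_DD − V_G = 3.31 − 2.26 = 1.05 V, so V_ov = 1.05 − 0.73 = 0.32 V.
k_p = μ_pC_ox · (W/L) = 7.8 mA/V².
Assume saturation: I_D = ½ k_p V_ov² = 0.5 × 7.8 × 0.32² = 0.399 mA, giving V_SD = V_DD − I_D R_D = 3.31 − 0.399 × 23.1 = -5.92 V.
But -5.92 V < V_ov = 0.32 V, so the device is actually in triode.
In triode I_D = k_p[V_ov V_SD − ½ V_SD²] and I_D = (V_DD − V_SD)/R_D. Equating: 90.1 V_SD² − 58.66 V_SD + 3.31 = 0, giving V_SD = 0.0624 V (the root below V_ov).
I_D = (3.31 − 0.0624) / 23.1 = 0.141 mA.

I_D = 0.141 mA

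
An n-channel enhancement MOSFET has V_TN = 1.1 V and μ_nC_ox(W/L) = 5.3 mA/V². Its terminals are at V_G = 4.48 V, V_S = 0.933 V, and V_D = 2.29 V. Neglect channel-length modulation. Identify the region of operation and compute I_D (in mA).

V_GS = V_G − V_S = 4.48 − 0.933 = 3.55 V; V_DS = V_D − V_S = 2.29 − 0.933 = 1.36 V.
V_ov = V_GS − V_TN = 3.55 − 1.1 = 2.45 V.
Since V_DS = 1.36 V < V_ov = 2.45 V, the device is in the triode region.
I_D = k_n [V_ov · V_DS − ½ V_DS²] = 5.3 × [2.45 × 1.36 − 0.5 × 1.36²] = 12.7 mA.

Triode; I_D = 12.7 mA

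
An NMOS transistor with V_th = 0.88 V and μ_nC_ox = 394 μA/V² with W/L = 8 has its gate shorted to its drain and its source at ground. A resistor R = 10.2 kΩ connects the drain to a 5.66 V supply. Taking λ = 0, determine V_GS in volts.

V_GS = 1.40 V

With gate tied to drain, V_GS = V_DS ≥ V_GS − V_th, so the device is in saturation.
k_n = μ_nC_ox · (W/L) = 3.152 mA/V².
KCL at the drain: ½ k_n (V_GS − V_th)² = (V_DD − V_GS)/R.
Let x = V_GS − 0.88. Then 16.1 x² + x − 4.78 = 0, giving x = 0.515 V (positive root), so V_GS = 1.4 V.
I_D = (V_DD − V_GS)/R = (5.66 − 1.4) / 10.2 = 0.418 mA.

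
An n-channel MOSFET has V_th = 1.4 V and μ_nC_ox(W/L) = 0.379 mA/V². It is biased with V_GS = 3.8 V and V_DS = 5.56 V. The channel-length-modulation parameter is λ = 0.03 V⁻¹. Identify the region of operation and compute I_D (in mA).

Saturation; I_D = 1.27 mA

V_ov = V_GS − V_th = 3.8 − 1.4 = 2.4 V.
Since V_DS = 5.56 V ≥ V_ov = 2.4 V, the device is in saturation.
I_D = ½ k_n V_ov² (1 + λ V_DS) = 0.5 × 0.379 × 2.4² × (1 + 0.03 × 5.56) = 1.27 mA.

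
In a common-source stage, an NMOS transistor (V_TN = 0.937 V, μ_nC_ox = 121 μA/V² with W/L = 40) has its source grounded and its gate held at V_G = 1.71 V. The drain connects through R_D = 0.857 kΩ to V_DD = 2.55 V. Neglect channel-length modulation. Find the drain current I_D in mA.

I_D = 1.45 mA

V_GS = V_G = 1.71 V, so V_ov = 1.71 − 0.937 = 0.773 V.
k_n = μ_nC_ox · (W/L) = 4.84 mA/V².
Assume saturation: I_D = ½ k_n V_ov² = 0.5 × 4.84 × 0.773² = 1.45 mA, giving V_DS = V_DD − I_D R_D = 2.55 − 1.45 × 0.857 = 1.31 V.
V_DS = 1.31 V ≥ V_ov = 0.773 V, confirming saturation.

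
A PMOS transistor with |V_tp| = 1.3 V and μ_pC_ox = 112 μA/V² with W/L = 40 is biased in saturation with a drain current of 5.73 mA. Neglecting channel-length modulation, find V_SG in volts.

k_p = μ_pC_ox · (W/L) = 4.48 mA/V².
In saturation I_D = ½ k_p (V_SG − |V_tp|)², so V_SG − |V_tp| = √(2 I_D / k_p) = √(2 × 5.73 / 4.48) = 1.6 V.
V_SG = 1.3 + 1.6 = 2.9 V.

V_SG = 2.90 V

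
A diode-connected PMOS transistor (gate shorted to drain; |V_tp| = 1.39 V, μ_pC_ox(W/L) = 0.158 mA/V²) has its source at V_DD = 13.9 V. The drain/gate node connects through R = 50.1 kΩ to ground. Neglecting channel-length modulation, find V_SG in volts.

V_SG = 3.05 V

With gate tied to drain, V_SG = V_SD ≥ V_SG − |V_tp|, so the device is in saturation.
KCL at the drain: ½ k_p (V_SG − |V_tp|)² = (V_DD − V_SG)/R.
Let x = V_SG − 1.39. Then 3.96 x² + x − 12.51 = 0, giving x = 1.66 V (positive root), so V_SG = 3.05 V.
I_D = (V_DD − V_SG)/R = (13.9 − 3.05) / 50.1 = 0.217 mA.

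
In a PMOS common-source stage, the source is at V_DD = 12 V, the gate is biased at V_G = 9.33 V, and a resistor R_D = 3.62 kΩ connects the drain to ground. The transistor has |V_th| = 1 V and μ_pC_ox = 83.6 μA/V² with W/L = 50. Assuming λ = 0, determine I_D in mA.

I_D = 3.17 mA

V_SG = V_DD − V_G = 12 − 9.33 = 2.67 V, so V_ov = 2.67 − 1 = 1.67 V.
k_p = μ_pC_ox · (W/L) = 4.18 mA/V².
Assume saturation: I_D = ½ k_p V_ov² = 0.5 × 4.18 × 1.67² = 5.83 mA, giving V_SD = V_DD − I_D R_D = 12 − 5.83 × 3.62 = -9.1 V.
But -9.1 V < V_ov = 1.67 V, so the device is actually in triode.
In triode I_D = k_p[V_ov V_SD − ½ V_SD²] and I_D = (V_DD − V_SD)/R_D. Equating: 7.57 V_SD² − 26.27 V_SD + 12 = 0, giving V_SD = 0.541 V (the root below V_ov).
I_D = (12 − 0.541) / 3.62 = 3.17 mA.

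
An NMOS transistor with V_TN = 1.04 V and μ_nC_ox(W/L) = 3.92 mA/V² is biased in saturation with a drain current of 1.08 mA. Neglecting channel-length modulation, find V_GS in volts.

In saturation I_D = ½ k_n (V_GS − V_TN)², so V_GS − V_TN = √(2 I_D / k_n) = √(2 × 1.08 / 3.92) = 0.742 V.
V_GS = 1.04 + 0.742 = 1.78 V.

V_GS = 1.78 V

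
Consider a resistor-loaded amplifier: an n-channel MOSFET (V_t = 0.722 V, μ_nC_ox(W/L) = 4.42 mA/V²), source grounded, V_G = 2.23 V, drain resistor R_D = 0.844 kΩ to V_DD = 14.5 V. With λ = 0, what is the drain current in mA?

V_GS = V_G = 2.23 V, so V_ov = 2.23 − 0.722 = 1.51 V.
Assume saturation: I_D = ½ k_n V_ov² = 0.5 × 4.42 × 1.51² = 5.03 mA, giving V_DS = V_DD − I_D R_D = 14.5 − 5.03 × 0.844 = 10.3 V.
V_DS = 10.3 V ≥ V_ov = 1.51 V, confirming saturation.

I_D = 5.03 mA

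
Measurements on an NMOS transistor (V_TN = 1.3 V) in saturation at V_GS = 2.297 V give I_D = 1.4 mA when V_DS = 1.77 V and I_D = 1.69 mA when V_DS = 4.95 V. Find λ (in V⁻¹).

With V_GS fixed, I_D ∝ (1 + λ V_DS) in saturation, so I_D2/I_D1 = (1 + λ V_DS2)/(1 + λ V_DS1).
1.69/1.4 = 1.207 = (1 + 4.95 λ)/(1 + 1.77 λ).
Solving: λ (I_D1 V_DS2 − I_D2 V_DS1) = I_D2 − I_D1, so λ = (1.69 − 1.4) / (1.4 × 4.95 − 1.69 × 1.77) = 0.29 / 3.94 = 0.0736 V⁻¹.

λ = 0.0736 V⁻¹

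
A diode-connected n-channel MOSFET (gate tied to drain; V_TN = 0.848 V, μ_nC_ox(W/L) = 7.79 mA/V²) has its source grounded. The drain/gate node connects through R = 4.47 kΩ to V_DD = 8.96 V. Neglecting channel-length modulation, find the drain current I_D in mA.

I_D = 1.67 mA

With gate tied to drain, V_GS = V_DS ≥ V_GS − V_TN, so the device is in saturation.
KCL at the drain: ½ k_n (V_GS − V_TN)² = (V_DD − V_GS)/R.
Let x = V_GS − 0.848. Then 17.4 x² + x − 8.112 = 0, giving x = 0.654 V (positive root), so V_GS = 1.5 V.
I_D = (V_DD − V_GS)/R = (8.96 − 1.5) / 4.47 = 1.67 mA.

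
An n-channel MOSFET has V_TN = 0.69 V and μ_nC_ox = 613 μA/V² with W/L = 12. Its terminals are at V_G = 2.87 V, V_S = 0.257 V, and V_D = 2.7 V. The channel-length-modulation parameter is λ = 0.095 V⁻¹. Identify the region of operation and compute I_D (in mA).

Saturation; I_D = 16.8 mA

V_GS = V_G − V_S = 2.87 − 0.257 = 2.61 V; V_DS = V_D − V_S = 2.7 − 0.257 = 2.44 V.
k_n = μ_nC_ox · (W/L) = 7.356 mA/V².
V_ov = V_GS − V_TN = 2.61 − 0.69 = 1.92 V.
Since V_DS = 2.44 V ≥ V_ov = 1.92 V, the device is in saturation.
I_D = ½ k_n V_ov² (1 + λ V_DS) = 0.5 × 7.356 × 1.92² × (1 + 0.095 × 2.44) = 16.8 mA.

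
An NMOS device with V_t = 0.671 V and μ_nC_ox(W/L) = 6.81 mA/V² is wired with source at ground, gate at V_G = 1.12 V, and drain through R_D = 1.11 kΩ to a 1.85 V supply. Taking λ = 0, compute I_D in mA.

I_D = 0.686 mA

V_GS = V_G = 1.12 V, so V_ov = 1.12 − 0.671 = 0.449 V.
Assume saturation: I_D = ½ k_n V_ov² = 0.5 × 6.81 × 0.449² = 0.686 mA, giving V_DS = V_DD − I_D R_D = 1.85 − 0.686 × 1.11 = 1.09 V.
V_DS = 1.09 V ≥ V_ov = 0.449 V, confirming saturation.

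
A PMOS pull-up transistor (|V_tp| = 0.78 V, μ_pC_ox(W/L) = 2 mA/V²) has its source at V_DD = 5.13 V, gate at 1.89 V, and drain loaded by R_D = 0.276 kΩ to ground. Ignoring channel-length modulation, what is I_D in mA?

I_D = 6.05 mA

V_SG = V_DD − V_G = 5.13 − 1.89 = 3.24 V, so V_ov = 3.24 − 0.78 = 2.46 V.
Assume saturation: I_D = ½ k_p V_ov² = 0.5 × 2 × 2.46² = 6.05 mA, giving V_SD = V_DD − I_D R_D = 5.13 − 6.05 × 0.276 = 3.46 V.
V_SD = 3.46 V ≥ V_ov = 2.46 V, confirming saturation.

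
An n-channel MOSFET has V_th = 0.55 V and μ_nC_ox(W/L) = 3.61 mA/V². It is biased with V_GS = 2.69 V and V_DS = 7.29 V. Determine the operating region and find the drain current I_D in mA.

V_ov = V_GS − V_th = 2.69 − 0.55 = 2.14 V.
Since V_DS = 7.29 V ≥ V_ov = 2.14 V, the device is in saturation.
I_D = ½ k_n V_ov² = 0.5 × 3.61 × 2.14² = 8.27 mA.

Saturation; I_D = 8.27 mA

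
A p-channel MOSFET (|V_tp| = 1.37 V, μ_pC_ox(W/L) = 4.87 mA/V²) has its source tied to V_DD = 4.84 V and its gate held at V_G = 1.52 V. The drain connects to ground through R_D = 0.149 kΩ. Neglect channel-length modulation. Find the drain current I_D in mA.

V_SG = V_DD − V_G = 4.84 − 1.52 = 3.32 V, so V_ov = 3.32 − 1.37 = 1.95 V.
Assume saturation: I_D = ½ k_p V_ov² = 0.5 × 4.87 × 1.95² = 9.26 mA, giving V_SD = V_DD − I_D R_D = 4.84 − 9.26 × 0.149 = 3.46 V.
V_SD = 3.46 V ≥ V_ov = 1.95 V, confirming saturation.

I_D = 9.26 mA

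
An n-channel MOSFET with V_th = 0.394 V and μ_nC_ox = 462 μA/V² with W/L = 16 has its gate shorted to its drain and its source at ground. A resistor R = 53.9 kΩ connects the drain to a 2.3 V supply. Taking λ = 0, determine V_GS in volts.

V_GS = 0.489 V

With gate tied to drain, V_GS = V_DS ≥ V_GS − V_th, so the device is in saturation.
k_n = μ_nC_ox · (W/L) = 7.392 mA/V².
KCL at the drain: ½ k_n (V_GS − V_th)² = (V_DD − V_GS)/R.
Let x = V_GS − 0.394. Then 199 x² + x − 1.906 = 0, giving x = 0.0953 V (positive root), so V_GS = 0.489 V.
I_D = (V_DD − V_GS)/R = (2.3 − 0.489) / 53.9 = 0.0336 mA.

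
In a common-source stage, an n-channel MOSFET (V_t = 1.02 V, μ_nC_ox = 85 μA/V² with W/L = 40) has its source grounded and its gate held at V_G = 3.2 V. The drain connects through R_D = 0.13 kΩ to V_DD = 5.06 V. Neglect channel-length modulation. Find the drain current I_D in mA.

V_GS = V_G = 3.2 V, so V_ov = 3.2 − 1.02 = 2.18 V.
k_n = μ_nC_ox · (W/L) = 3.4 mA/V².
Assume saturation: I_D = ½ k_n V_ov² = 0.5 × 3.4 × 2.18² = 8.08 mA, giving V_DS = V_DD − I_D R_D = 5.06 − 8.08 × 0.13 = 4.01 V.
V_DS = 4.01 V ≥ V_ov = 2.18 V, confirming saturation.

I_D = 8.08 mA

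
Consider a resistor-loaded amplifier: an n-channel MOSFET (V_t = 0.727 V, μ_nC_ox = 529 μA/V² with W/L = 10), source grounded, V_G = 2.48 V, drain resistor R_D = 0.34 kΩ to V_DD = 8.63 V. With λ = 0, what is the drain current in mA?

V_GS = V_G = 2.48 V, so V_ov = 2.48 − 0.727 = 1.75 V.
k_n = μ_nC_ox · (W/L) = 5.29 mA/V².
Assume saturation: I_D = ½ k_n V_ov² = 0.5 × 5.29 × 1.75² = 8.13 mA, giving V_DS = V_DD − I_D R_D = 8.63 − 8.13 × 0.34 = 5.87 V.
V_DS = 5.87 V ≥ V_ov = 1.75 V, confirming saturation.

I_D = 8.13 mA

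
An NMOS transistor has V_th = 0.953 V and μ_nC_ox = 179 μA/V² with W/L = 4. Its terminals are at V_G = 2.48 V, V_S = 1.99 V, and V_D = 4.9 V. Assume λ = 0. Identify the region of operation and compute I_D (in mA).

Cutoff; I_D = 0 mA

V_GS = V_G − V_S = 2.48 − 1.99 = 0.49 V; V_DS = V_D − V_S = 4.9 − 1.99 = 2.91 V.
V_GS = 0.49 V < V_th = 0.953 V, so the transistor is in cutoff.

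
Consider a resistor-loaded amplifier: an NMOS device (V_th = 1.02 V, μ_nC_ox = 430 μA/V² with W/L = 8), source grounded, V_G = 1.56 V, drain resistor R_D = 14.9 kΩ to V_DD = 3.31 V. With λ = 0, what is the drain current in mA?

I_D = 0.213 mA

V_GS = V_G = 1.56 V, so V_ov = 1.56 − 1.02 = 0.54 V.
k_n = μ_nC_ox · (W/L) = 3.44 mA/V².
Assume saturation: I_D = ½ k_n V_ov² = 0.5 × 3.44 × 0.54² = 0.502 mA, giving V_DS = V_DD − I_D R_D = 3.31 − 0.502 × 14.9 = -4.16 V.
But -4.16 V < V_ov = 0.54 V, so the device is actually in triode.
In triode I_D = k_n[V_ov V_DS − ½ V_DS²] and I_D = (V_DD − V_DS)/R_D. Equating: 25.6 V_DS² − 28.68 V_DS + 3.31 = 0, giving V_DS = 0.131 V (the root below V_ov).
I_D = (3.31 − 0.131) / 14.9 = 0.213 mA.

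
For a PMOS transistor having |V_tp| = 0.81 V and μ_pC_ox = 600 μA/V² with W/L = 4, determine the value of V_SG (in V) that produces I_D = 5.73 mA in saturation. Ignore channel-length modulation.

V_SG = 3.00 V

k_p = μ_pC_ox · (W/L) = 2.4 mA/V².
In saturation I_D = ½ k_p (V_SG − |V_tp|)², so V_SG − |V_tp| = √(2 I_D / k_p) = √(2 × 5.73 / 2.4) = 2.19 V.
V_SG = 0.81 + 2.19 = 3 V.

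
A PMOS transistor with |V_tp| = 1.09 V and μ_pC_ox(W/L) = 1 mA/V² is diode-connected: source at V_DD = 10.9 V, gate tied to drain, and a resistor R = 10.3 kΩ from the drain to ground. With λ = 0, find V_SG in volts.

With gate tied to drain, V_SG = V_SD ≥ V_SG − |V_tp|, so the device is in saturation.
KCL at the drain: ½ k_p (V_SG − |V_tp|)² = (V_DD − V_SG)/R.
Let x = V_SG − 1.09. Then 5.15 x² + x − 9.81 = 0, giving x = 1.29 V (positive root), so V_SG = 2.38 V.
I_D = (V_DD − V_SG)/R = (10.9 − 2.38) / 10.3 = 0.828 mA.

V_SG = 2.38 V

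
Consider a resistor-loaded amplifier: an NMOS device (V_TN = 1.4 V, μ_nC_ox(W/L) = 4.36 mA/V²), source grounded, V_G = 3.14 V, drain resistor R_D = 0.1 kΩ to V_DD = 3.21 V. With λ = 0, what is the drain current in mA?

V_GS = V_G = 3.14 V, so V_ov = 3.14 − 1.4 = 1.74 V.
Assume saturation: I_D = ½ k_n V_ov² = 0.5 × 4.36 × 1.74² = 6.6 mA, giving V_DS = V_DD − I_D R_D = 3.21 − 6.6 × 0.1 = 2.55 V.
V_DS = 2.55 V ≥ V_ov = 1.74 V, confirming saturation.

I_D = 6.60 mA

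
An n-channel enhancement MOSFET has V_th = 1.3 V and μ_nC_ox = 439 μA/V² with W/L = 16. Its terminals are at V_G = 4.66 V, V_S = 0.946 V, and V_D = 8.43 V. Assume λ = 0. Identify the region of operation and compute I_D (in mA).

Saturation; I_D = 20.5 mA

V_GS = V_G − V_S = 4.66 − 0.946 = 3.71 V; V_DS = V_D − V_S = 8.43 − 0.946 = 7.48 V.
k_n = μ_nC_ox · (W/L) = 7.024 mA/V².
V_ov = V_GS − V_th = 3.71 − 1.3 = 2.41 V.
Since V_DS = 7.48 V ≥ V_ov = 2.41 V, the device is in saturation.
I_D = ½ k_n V_ov² = 0.5 × 7.024 × 2.41² = 20.5 mA.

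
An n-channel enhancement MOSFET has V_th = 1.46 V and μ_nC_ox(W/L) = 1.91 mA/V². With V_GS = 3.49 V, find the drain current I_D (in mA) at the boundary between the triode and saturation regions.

I_D = 3.94 mA

At the boundary V_DS = V_ov = V_GS − V_th = 3.49 − 1.46 = 2.03 V.
I_D = ½ k_n V_ov² = 0.5 × 1.91 × 2.03² = 3.94 mA.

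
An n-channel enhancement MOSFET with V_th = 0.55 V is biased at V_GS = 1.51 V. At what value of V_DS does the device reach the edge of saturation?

The boundary between triode and saturation is V_DS = V_GS − V_th = V_ov.
V_ov = 1.51 − 0.55 = 0.96 V.

V_DS,sat = 0.960 V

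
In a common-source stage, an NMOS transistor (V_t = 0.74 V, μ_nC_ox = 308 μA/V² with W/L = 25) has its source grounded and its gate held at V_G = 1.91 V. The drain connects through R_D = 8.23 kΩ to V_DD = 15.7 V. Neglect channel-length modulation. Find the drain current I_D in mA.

I_D = 1.88 mA

V_GS = V_G = 1.91 V, so V_ov = 1.91 − 0.74 = 1.17 V.
k_n = μ_nC_ox · (W/L) = 7.7 mA/V².
Assume saturation: I_D = ½ k_n V_ov² = 0.5 × 7.7 × 1.17² = 5.27 mA, giving V_DS = V_DD − I_D R_D = 15.7 − 5.27 × 8.23 = -27.7 V.
But -27.7 V < V_ov = 1.17 V, so the device is actually in triode.
In triode I_D = k_n[V_ov V_DS − ½ V_DS²] and I_D = (V_DD − V_DS)/R_D. Equating: 31.7 V_DS² − 75.14 V_DS + 15.7 = 0, giving V_DS = 0.232 V (the root below V_ov).
I_D = (15.7 − 0.232) / 8.23 = 1.88 mA.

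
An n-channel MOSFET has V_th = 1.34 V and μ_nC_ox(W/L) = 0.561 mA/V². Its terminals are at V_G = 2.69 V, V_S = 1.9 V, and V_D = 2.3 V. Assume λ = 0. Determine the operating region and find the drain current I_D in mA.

V_GS = V_G − V_S = 2.69 − 1.9 = 0.79 V; V_DS = V_D − V_S = 2.3 − 1.9 = 0.4 V.
V_GS = 0.79 V < V_th = 1.34 V, so the transistor is in cutoff.

Cutoff; I_D = 0 mA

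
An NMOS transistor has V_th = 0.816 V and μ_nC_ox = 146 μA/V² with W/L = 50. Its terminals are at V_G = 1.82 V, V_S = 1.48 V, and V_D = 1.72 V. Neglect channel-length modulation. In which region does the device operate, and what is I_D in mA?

Cutoff; I_D = 0 mA

V_GS = V_G − V_S = 1.82 − 1.48 = 0.34 V; V_DS = V_D − V_S = 1.72 − 1.48 = 0.24 V.
V_GS = 0.34 V < V_th = 0.816 V, so the transistor is in cutoff.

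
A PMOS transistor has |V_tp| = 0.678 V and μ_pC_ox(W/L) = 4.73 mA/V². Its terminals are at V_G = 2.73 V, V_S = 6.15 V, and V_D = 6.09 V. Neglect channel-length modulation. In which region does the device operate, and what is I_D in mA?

V_SG = V_S − V_G = 6.15 − 2.73 = 3.42 V; V_SD = V_S − V_D = 6.15 − 6.09 = 0.06 V.
V_ov = V_SG − |V_tp| = 3.42 − 0.678 = 2.74 V.
Since V_SD = 0.06 V < V_ov = 2.74 V, the device is in the triode region.
I_D = k_p [V_ov · V_SD − ½ V_SD²] = 4.73 × [2.74 × 0.06 − 0.5 × 0.06²] = 0.77 mA.

Triode; I_D = 0.770 mA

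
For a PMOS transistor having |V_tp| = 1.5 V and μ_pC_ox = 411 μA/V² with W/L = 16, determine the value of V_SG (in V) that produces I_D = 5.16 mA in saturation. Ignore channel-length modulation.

V_SG = 2.75 V

k_p = μ_pC_ox · (W/L) = 6.576 mA/V².
In saturation I_D = ½ k_p (V_SG − |V_tp|)², so V_SG − |V_tp| = √(2 I_D / k_p) = √(2 × 5.16 / 6.576) = 1.25 V.
V_SG = 1.5 + 1.25 = 2.75 V.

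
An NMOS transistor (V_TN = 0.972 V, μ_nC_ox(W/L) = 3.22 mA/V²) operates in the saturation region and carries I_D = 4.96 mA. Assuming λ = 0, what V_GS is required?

V_GS = 2.73 V

In saturation I_D = ½ k_n (V_GS − V_TN)², so V_GS − V_TN = √(2 I_D / k_n) = √(2 × 4.96 / 3.22) = 1.76 V.
V_GS = 0.972 + 1.76 = 2.73 V.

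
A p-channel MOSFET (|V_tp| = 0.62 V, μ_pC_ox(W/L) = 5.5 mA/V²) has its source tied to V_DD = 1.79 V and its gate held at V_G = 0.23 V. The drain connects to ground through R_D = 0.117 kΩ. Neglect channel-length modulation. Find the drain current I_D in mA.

V_SG = V_DD − V_G = 1.79 − 0.23 = 1.56 V, so V_ov = 1.56 − 0.62 = 0.94 V.
Assume saturation: I_D = ½ k_p V_ov² = 0.5 × 5.5 × 0.94² = 2.43 mA, giving V_SD = V_DD − I_D R_D = 1.79 − 2.43 × 0.117 = 1.51 V.
V_SD = 1.51 V ≥ V_ov = 0.94 V, confirming saturation.

I_D = 2.43 mA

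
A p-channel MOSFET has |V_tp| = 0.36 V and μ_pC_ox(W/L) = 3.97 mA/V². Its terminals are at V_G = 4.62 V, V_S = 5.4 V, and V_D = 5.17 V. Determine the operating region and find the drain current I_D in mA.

V_SG = V_S − V_G = 5.4 − 4.62 = 0.78 V; V_SD = V_S − V_D = 5.4 − 5.17 = 0.23 V.
V_ov = V_SG − |V_tp| = 0.78 − 0.36 = 0.42 V.
Since V_SD = 0.23 V < V_ov = 0.42 V, the device is in the triode region.
I_D = k_p [V_ov · V_SD − ½ V_SD²] = 3.97 × [0.42 × 0.23 − 0.5 × 0.23²] = 0.278 mA.

Triode; I_D = 0.278 mA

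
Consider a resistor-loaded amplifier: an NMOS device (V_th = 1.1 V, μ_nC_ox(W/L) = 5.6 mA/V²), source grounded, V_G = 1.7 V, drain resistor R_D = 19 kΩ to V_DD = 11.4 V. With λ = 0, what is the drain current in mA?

I_D = 0.589 mA

V_GS = V_G = 1.7 V, so V_ov = 1.7 − 1.1 = 0.6 V.
Assume saturation: I_D = ½ k_n V_ov² = 0.5 × 5.6 × 0.6² = 1.01 mA, giving V_DS = V_DD − I_D R_D = 11.4 − 1.01 × 19 = -7.75 V.
But -7.75 V < V_ov = 0.6 V, so the device is actually in triode.
In triode I_D = k_n[V_ov V_DS − ½ V_DS²] and I_D = (V_DD − V_DS)/R_D. Equating: 53.2 V_DS² − 64.84 V_DS + 11.4 = 0, giving V_DS = 0.213 V (the root below V_ov).
I_D = (11.4 − 0.213) / 19 = 0.589 mA.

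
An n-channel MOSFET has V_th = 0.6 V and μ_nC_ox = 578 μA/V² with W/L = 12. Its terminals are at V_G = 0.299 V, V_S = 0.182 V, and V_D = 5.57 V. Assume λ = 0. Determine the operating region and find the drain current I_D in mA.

V_GS = V_G − V_S = 0.299 − 0.182 = 0.117 V; V_DS = V_D − V_S = 5.57 − 0.182 = 5.39 V.
V_GS = 0.117 V < V_th = 0.6 V, so the transistor is in cutoff.

Cutoff; I_D = 0 mA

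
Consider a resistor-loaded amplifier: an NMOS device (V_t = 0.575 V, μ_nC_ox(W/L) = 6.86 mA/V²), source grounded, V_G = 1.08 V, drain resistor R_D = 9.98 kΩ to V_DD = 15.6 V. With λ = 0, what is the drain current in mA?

V_GS = V_G = 1.08 V, so V_ov = 1.08 − 0.575 = 0.505 V.
Assume saturation: I_D = ½ k_n V_ov² = 0.5 × 6.86 × 0.505² = 0.875 mA, giving V_DS = V_DD − I_D R_D = 15.6 − 0.875 × 9.98 = 6.87 V.
V_DS = 6.87 V ≥ V_ov = 0.505 V, confirming saturation.

I_D = 0.875 mA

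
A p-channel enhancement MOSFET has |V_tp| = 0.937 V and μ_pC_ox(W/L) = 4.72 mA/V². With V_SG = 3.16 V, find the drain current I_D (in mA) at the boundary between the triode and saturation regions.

At the boundary V_SD = V_ov = V_SG − |V_tp| = 3.16 − 0.937 = 2.22 V.
I_D = ½ k_p V_ov² = 0.5 × 4.72 × 2.22² = 11.7 mA.

I_D = 11.7 mA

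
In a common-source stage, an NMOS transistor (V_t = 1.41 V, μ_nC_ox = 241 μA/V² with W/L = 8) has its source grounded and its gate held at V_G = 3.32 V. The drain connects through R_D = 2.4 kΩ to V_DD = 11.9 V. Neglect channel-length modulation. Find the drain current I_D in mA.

V_GS = V_G = 3.32 V, so V_ov = 3.32 − 1.41 = 1.91 V.
k_n = μ_nC_ox · (W/L) = 1.928 mA/V².
Assume saturation: I_D = ½ k_n V_ov² = 0.5 × 1.928 × 1.91² = 3.52 mA, giving V_DS = V_DD − I_D R_D = 11.9 − 3.52 × 2.4 = 3.46 V.
V_DS = 3.46 V ≥ V_ov = 1.91 V, confirming saturation.

I_D = 3.52 mA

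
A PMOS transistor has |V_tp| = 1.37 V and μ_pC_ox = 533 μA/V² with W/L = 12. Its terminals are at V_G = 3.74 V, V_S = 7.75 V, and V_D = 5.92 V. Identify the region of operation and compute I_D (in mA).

Triode; I_D = 20.2 mA

V_SG = V_S − V_G = 7.75 − 3.74 = 4.01 V; V_SD = V_S − V_D = 7.75 − 5.92 = 1.83 V.
k_p = μ_pC_ox · (W/L) = 6.396 mA/V².
V_ov = V_SG − |V_tp| = 4.01 − 1.37 = 2.64 V.
Since V_SD = 1.83 V < V_ov = 2.64 V, the device is in the triode region.
I_D = k_p [V_ov · V_SD − ½ V_SD²] = 6.396 × [2.64 × 1.83 − 0.5 × 1.83²] = 20.2 mA.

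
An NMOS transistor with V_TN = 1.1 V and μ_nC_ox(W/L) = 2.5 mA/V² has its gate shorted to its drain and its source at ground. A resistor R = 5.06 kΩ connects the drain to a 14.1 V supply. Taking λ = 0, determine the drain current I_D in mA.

With gate tied to drain, V_GS = V_DS ≥ V_GS − V_TN, so the device is in saturation.
KCL at the drain: ½ k_n (V_GS − V_TN)² = (V_DD − V_GS)/R.
Let x = V_GS − 1.1. Then 6.32 x² + x − 13 = 0, giving x = 1.36 V (positive root), so V_GS = 2.46 V.
I_D = (V_DD − V_GS)/R = (14.1 − 2.46) / 5.06 = 2.3 mA.

I_D = 2.30 mA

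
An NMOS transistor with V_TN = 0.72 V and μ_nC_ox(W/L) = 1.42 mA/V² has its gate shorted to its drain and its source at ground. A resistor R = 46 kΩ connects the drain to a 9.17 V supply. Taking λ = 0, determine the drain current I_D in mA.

With gate tied to drain, V_GS = V_DS ≥ V_GS − V_TN, so the device is in saturation.
KCL at the drain: ½ k_n (V_GS − V_TN)² = (V_DD − V_GS)/R.
Let x = V_GS − 0.72. Then 32.7 x² + x − 8.45 = 0, giving x = 0.494 V (positive root), so V_GS = 1.21 V.
I_D = (V_DD − V_GS)/R = (9.17 − 1.21) / 46 = 0.173 mA.

I_D = 0.173 mA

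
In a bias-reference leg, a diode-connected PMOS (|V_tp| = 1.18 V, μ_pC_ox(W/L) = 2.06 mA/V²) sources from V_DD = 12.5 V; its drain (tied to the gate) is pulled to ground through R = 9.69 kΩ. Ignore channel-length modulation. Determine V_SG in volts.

With gate tied to drain, V_SG = V_SD ≥ V_SG − |V_tp|, so the device is in saturation.
KCL at the drain: ½ k_p (V_SG − |V_tp|)² = (V_DD − V_SG)/R.
Let x = V_SG − 1.18. Then 9.98 x² + x − 11.32 = 0, giving x = 1.02 V (positive root), so V_SG = 2.2 V.
I_D = (V_DD − V_SG)/R = (12.5 − 2.2) / 9.69 = 1.06 mA.

V_SG = 2.20 V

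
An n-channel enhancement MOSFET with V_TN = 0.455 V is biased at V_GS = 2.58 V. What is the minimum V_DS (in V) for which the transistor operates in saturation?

V_DS,sat = 2.12 V

The boundary between triode and saturation is V_DS = V_GS − V_TN = V_ov.
V_ov = 2.58 − 0.455 = 2.12 V.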